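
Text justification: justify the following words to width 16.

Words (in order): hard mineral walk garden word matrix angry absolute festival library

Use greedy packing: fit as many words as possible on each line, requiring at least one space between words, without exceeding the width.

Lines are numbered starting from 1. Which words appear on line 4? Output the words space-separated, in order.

Answer: absolute

Derivation:
Line 1: ['hard', 'mineral'] (min_width=12, slack=4)
Line 2: ['walk', 'garden', 'word'] (min_width=16, slack=0)
Line 3: ['matrix', 'angry'] (min_width=12, slack=4)
Line 4: ['absolute'] (min_width=8, slack=8)
Line 5: ['festival', 'library'] (min_width=16, slack=0)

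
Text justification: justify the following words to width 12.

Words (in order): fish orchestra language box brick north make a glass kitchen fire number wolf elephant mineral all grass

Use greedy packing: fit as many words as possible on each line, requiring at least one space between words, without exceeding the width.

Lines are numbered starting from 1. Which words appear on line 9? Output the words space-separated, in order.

Line 1: ['fish'] (min_width=4, slack=8)
Line 2: ['orchestra'] (min_width=9, slack=3)
Line 3: ['language', 'box'] (min_width=12, slack=0)
Line 4: ['brick', 'north'] (min_width=11, slack=1)
Line 5: ['make', 'a', 'glass'] (min_width=12, slack=0)
Line 6: ['kitchen', 'fire'] (min_width=12, slack=0)
Line 7: ['number', 'wolf'] (min_width=11, slack=1)
Line 8: ['elephant'] (min_width=8, slack=4)
Line 9: ['mineral', 'all'] (min_width=11, slack=1)
Line 10: ['grass'] (min_width=5, slack=7)

Answer: mineral all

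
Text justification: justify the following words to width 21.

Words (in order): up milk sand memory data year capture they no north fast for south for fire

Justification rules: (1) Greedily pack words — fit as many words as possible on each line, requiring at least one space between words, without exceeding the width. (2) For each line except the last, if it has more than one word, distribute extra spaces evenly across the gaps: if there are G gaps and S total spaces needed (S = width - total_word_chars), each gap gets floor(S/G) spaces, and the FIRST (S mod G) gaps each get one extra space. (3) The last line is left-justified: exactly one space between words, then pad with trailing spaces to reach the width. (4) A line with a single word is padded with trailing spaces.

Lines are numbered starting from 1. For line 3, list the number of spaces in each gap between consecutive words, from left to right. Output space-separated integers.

Line 1: ['up', 'milk', 'sand', 'memory'] (min_width=19, slack=2)
Line 2: ['data', 'year', 'capture'] (min_width=17, slack=4)
Line 3: ['they', 'no', 'north', 'fast'] (min_width=18, slack=3)
Line 4: ['for', 'south', 'for', 'fire'] (min_width=18, slack=3)

Answer: 2 2 2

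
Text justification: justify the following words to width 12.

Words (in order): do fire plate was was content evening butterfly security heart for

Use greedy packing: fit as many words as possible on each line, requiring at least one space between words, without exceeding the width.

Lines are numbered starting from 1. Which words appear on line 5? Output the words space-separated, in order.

Answer: butterfly

Derivation:
Line 1: ['do', 'fire'] (min_width=7, slack=5)
Line 2: ['plate', 'was'] (min_width=9, slack=3)
Line 3: ['was', 'content'] (min_width=11, slack=1)
Line 4: ['evening'] (min_width=7, slack=5)
Line 5: ['butterfly'] (min_width=9, slack=3)
Line 6: ['security'] (min_width=8, slack=4)
Line 7: ['heart', 'for'] (min_width=9, slack=3)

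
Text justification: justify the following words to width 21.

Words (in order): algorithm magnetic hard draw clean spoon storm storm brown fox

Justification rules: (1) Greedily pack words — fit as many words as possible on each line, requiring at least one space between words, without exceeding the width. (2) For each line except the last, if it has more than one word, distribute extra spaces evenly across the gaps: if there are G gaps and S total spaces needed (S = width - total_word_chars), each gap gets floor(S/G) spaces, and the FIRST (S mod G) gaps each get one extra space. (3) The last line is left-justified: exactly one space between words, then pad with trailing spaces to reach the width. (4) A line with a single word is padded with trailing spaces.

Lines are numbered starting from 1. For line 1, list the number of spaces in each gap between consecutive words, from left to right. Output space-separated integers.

Answer: 4

Derivation:
Line 1: ['algorithm', 'magnetic'] (min_width=18, slack=3)
Line 2: ['hard', 'draw', 'clean', 'spoon'] (min_width=21, slack=0)
Line 3: ['storm', 'storm', 'brown', 'fox'] (min_width=21, slack=0)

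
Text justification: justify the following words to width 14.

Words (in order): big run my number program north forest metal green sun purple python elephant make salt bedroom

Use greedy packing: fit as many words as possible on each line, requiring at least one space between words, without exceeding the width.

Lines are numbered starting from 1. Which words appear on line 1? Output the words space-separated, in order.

Line 1: ['big', 'run', 'my'] (min_width=10, slack=4)
Line 2: ['number', 'program'] (min_width=14, slack=0)
Line 3: ['north', 'forest'] (min_width=12, slack=2)
Line 4: ['metal', 'green'] (min_width=11, slack=3)
Line 5: ['sun', 'purple'] (min_width=10, slack=4)
Line 6: ['python'] (min_width=6, slack=8)
Line 7: ['elephant', 'make'] (min_width=13, slack=1)
Line 8: ['salt', 'bedroom'] (min_width=12, slack=2)

Answer: big run my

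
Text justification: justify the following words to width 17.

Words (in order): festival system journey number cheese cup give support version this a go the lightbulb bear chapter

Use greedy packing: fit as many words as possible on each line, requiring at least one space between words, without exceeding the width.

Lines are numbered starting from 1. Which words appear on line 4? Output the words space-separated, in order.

Answer: support version

Derivation:
Line 1: ['festival', 'system'] (min_width=15, slack=2)
Line 2: ['journey', 'number'] (min_width=14, slack=3)
Line 3: ['cheese', 'cup', 'give'] (min_width=15, slack=2)
Line 4: ['support', 'version'] (min_width=15, slack=2)
Line 5: ['this', 'a', 'go', 'the'] (min_width=13, slack=4)
Line 6: ['lightbulb', 'bear'] (min_width=14, slack=3)
Line 7: ['chapter'] (min_width=7, slack=10)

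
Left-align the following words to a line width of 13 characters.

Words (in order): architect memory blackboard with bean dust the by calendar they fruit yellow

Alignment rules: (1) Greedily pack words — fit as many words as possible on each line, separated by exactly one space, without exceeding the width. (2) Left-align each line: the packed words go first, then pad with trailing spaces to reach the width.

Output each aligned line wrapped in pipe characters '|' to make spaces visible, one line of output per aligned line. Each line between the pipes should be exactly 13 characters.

Answer: |architect    |
|memory       |
|blackboard   |
|with bean    |
|dust the by  |
|calendar they|
|fruit yellow |

Derivation:
Line 1: ['architect'] (min_width=9, slack=4)
Line 2: ['memory'] (min_width=6, slack=7)
Line 3: ['blackboard'] (min_width=10, slack=3)
Line 4: ['with', 'bean'] (min_width=9, slack=4)
Line 5: ['dust', 'the', 'by'] (min_width=11, slack=2)
Line 6: ['calendar', 'they'] (min_width=13, slack=0)
Line 7: ['fruit', 'yellow'] (min_width=12, slack=1)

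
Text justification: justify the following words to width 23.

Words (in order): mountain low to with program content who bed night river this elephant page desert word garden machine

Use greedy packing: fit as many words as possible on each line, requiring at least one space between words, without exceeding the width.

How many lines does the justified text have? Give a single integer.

Line 1: ['mountain', 'low', 'to', 'with'] (min_width=20, slack=3)
Line 2: ['program', 'content', 'who', 'bed'] (min_width=23, slack=0)
Line 3: ['night', 'river', 'this'] (min_width=16, slack=7)
Line 4: ['elephant', 'page', 'desert'] (min_width=20, slack=3)
Line 5: ['word', 'garden', 'machine'] (min_width=19, slack=4)
Total lines: 5

Answer: 5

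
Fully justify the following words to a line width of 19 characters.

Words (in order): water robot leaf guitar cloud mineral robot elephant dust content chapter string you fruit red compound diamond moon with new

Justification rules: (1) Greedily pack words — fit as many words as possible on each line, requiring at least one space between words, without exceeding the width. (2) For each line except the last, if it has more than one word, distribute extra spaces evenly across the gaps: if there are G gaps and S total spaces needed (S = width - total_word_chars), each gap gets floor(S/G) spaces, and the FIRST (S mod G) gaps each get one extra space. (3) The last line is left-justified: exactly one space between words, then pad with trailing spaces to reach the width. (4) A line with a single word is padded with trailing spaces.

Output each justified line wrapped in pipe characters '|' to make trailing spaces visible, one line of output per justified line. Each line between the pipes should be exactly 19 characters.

Line 1: ['water', 'robot', 'leaf'] (min_width=16, slack=3)
Line 2: ['guitar', 'cloud'] (min_width=12, slack=7)
Line 3: ['mineral', 'robot'] (min_width=13, slack=6)
Line 4: ['elephant', 'dust'] (min_width=13, slack=6)
Line 5: ['content', 'chapter'] (min_width=15, slack=4)
Line 6: ['string', 'you', 'fruit'] (min_width=16, slack=3)
Line 7: ['red', 'compound'] (min_width=12, slack=7)
Line 8: ['diamond', 'moon', 'with'] (min_width=17, slack=2)
Line 9: ['new'] (min_width=3, slack=16)

Answer: |water   robot  leaf|
|guitar        cloud|
|mineral       robot|
|elephant       dust|
|content     chapter|
|string   you  fruit|
|red        compound|
|diamond  moon  with|
|new                |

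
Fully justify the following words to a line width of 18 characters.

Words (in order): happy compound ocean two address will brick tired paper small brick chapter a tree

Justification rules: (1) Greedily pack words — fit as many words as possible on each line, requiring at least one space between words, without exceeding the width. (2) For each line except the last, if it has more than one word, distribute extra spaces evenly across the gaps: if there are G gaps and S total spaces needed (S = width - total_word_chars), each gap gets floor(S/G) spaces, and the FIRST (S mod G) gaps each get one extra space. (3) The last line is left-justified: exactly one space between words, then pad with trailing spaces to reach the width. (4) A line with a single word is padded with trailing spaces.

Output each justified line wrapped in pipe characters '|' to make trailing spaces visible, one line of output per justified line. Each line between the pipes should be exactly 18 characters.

Answer: |happy     compound|
|ocean  two address|
|will  brick  tired|
|paper  small brick|
|chapter a tree    |

Derivation:
Line 1: ['happy', 'compound'] (min_width=14, slack=4)
Line 2: ['ocean', 'two', 'address'] (min_width=17, slack=1)
Line 3: ['will', 'brick', 'tired'] (min_width=16, slack=2)
Line 4: ['paper', 'small', 'brick'] (min_width=17, slack=1)
Line 5: ['chapter', 'a', 'tree'] (min_width=14, slack=4)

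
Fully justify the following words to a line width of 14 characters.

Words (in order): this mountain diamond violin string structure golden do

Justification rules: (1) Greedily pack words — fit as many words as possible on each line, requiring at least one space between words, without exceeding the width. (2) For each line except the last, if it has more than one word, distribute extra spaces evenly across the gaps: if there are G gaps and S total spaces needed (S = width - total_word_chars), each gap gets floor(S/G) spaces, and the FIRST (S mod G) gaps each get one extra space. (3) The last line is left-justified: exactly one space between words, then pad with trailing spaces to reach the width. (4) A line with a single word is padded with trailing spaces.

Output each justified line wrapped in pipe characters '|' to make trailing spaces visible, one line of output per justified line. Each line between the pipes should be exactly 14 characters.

Answer: |this  mountain|
|diamond violin|
|string        |
|structure     |
|golden do     |

Derivation:
Line 1: ['this', 'mountain'] (min_width=13, slack=1)
Line 2: ['diamond', 'violin'] (min_width=14, slack=0)
Line 3: ['string'] (min_width=6, slack=8)
Line 4: ['structure'] (min_width=9, slack=5)
Line 5: ['golden', 'do'] (min_width=9, slack=5)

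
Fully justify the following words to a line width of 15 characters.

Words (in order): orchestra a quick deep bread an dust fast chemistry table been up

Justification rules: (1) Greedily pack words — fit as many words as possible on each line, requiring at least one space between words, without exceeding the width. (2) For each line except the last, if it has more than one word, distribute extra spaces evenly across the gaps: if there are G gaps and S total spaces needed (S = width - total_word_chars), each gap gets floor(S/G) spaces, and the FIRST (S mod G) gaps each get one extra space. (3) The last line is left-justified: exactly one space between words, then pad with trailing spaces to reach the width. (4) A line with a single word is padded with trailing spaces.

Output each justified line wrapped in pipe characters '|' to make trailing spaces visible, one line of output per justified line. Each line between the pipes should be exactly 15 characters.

Answer: |orchestra     a|
|quick      deep|
|bread  an  dust|
|fast  chemistry|
|table been up  |

Derivation:
Line 1: ['orchestra', 'a'] (min_width=11, slack=4)
Line 2: ['quick', 'deep'] (min_width=10, slack=5)
Line 3: ['bread', 'an', 'dust'] (min_width=13, slack=2)
Line 4: ['fast', 'chemistry'] (min_width=14, slack=1)
Line 5: ['table', 'been', 'up'] (min_width=13, slack=2)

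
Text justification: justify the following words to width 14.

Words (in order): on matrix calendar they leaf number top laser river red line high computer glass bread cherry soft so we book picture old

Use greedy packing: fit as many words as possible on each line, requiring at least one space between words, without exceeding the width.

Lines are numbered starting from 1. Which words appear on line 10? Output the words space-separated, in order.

Answer: picture old

Derivation:
Line 1: ['on', 'matrix'] (min_width=9, slack=5)
Line 2: ['calendar', 'they'] (min_width=13, slack=1)
Line 3: ['leaf', 'number'] (min_width=11, slack=3)
Line 4: ['top', 'laser'] (min_width=9, slack=5)
Line 5: ['river', 'red', 'line'] (min_width=14, slack=0)
Line 6: ['high', 'computer'] (min_width=13, slack=1)
Line 7: ['glass', 'bread'] (min_width=11, slack=3)
Line 8: ['cherry', 'soft', 'so'] (min_width=14, slack=0)
Line 9: ['we', 'book'] (min_width=7, slack=7)
Line 10: ['picture', 'old'] (min_width=11, slack=3)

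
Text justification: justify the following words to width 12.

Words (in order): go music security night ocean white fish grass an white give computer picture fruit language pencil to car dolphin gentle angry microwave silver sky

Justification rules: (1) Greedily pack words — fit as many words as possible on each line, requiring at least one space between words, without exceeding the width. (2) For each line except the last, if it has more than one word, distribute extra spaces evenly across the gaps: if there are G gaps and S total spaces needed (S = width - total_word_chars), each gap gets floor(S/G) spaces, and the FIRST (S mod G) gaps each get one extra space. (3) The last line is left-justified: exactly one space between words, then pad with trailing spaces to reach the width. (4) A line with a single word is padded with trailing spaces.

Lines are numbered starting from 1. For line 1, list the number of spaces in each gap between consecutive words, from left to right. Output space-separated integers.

Line 1: ['go', 'music'] (min_width=8, slack=4)
Line 2: ['security'] (min_width=8, slack=4)
Line 3: ['night', 'ocean'] (min_width=11, slack=1)
Line 4: ['white', 'fish'] (min_width=10, slack=2)
Line 5: ['grass', 'an'] (min_width=8, slack=4)
Line 6: ['white', 'give'] (min_width=10, slack=2)
Line 7: ['computer'] (min_width=8, slack=4)
Line 8: ['picture'] (min_width=7, slack=5)
Line 9: ['fruit'] (min_width=5, slack=7)
Line 10: ['language'] (min_width=8, slack=4)
Line 11: ['pencil', 'to'] (min_width=9, slack=3)
Line 12: ['car', 'dolphin'] (min_width=11, slack=1)
Line 13: ['gentle', 'angry'] (min_width=12, slack=0)
Line 14: ['microwave'] (min_width=9, slack=3)
Line 15: ['silver', 'sky'] (min_width=10, slack=2)

Answer: 5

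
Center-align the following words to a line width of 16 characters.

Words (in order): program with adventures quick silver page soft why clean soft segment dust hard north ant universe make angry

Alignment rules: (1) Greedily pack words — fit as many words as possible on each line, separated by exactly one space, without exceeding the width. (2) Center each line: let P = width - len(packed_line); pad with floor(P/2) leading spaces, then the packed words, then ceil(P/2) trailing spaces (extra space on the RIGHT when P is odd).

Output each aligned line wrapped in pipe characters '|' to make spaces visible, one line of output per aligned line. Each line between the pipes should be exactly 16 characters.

Answer: |  program with  |
|adventures quick|
|silver page soft|
| why clean soft |
|  segment dust  |
| hard north ant |
| universe make  |
|     angry      |

Derivation:
Line 1: ['program', 'with'] (min_width=12, slack=4)
Line 2: ['adventures', 'quick'] (min_width=16, slack=0)
Line 3: ['silver', 'page', 'soft'] (min_width=16, slack=0)
Line 4: ['why', 'clean', 'soft'] (min_width=14, slack=2)
Line 5: ['segment', 'dust'] (min_width=12, slack=4)
Line 6: ['hard', 'north', 'ant'] (min_width=14, slack=2)
Line 7: ['universe', 'make'] (min_width=13, slack=3)
Line 8: ['angry'] (min_width=5, slack=11)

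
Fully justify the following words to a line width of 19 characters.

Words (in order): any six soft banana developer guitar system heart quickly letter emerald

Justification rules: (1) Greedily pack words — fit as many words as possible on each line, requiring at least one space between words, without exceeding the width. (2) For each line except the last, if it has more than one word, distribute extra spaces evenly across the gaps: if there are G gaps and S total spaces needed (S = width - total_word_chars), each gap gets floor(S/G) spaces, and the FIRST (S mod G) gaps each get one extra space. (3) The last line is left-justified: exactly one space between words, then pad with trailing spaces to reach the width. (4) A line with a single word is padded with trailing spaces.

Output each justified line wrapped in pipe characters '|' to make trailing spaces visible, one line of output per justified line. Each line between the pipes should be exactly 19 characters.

Answer: |any six soft banana|
|developer    guitar|
|system        heart|
|quickly      letter|
|emerald            |

Derivation:
Line 1: ['any', 'six', 'soft', 'banana'] (min_width=19, slack=0)
Line 2: ['developer', 'guitar'] (min_width=16, slack=3)
Line 3: ['system', 'heart'] (min_width=12, slack=7)
Line 4: ['quickly', 'letter'] (min_width=14, slack=5)
Line 5: ['emerald'] (min_width=7, slack=12)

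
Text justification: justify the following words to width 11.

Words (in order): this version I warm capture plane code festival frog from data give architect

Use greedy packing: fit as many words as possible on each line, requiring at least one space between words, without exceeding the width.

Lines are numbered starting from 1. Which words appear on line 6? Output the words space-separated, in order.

Line 1: ['this'] (min_width=4, slack=7)
Line 2: ['version', 'I'] (min_width=9, slack=2)
Line 3: ['warm'] (min_width=4, slack=7)
Line 4: ['capture'] (min_width=7, slack=4)
Line 5: ['plane', 'code'] (min_width=10, slack=1)
Line 6: ['festival'] (min_width=8, slack=3)
Line 7: ['frog', 'from'] (min_width=9, slack=2)
Line 8: ['data', 'give'] (min_width=9, slack=2)
Line 9: ['architect'] (min_width=9, slack=2)

Answer: festival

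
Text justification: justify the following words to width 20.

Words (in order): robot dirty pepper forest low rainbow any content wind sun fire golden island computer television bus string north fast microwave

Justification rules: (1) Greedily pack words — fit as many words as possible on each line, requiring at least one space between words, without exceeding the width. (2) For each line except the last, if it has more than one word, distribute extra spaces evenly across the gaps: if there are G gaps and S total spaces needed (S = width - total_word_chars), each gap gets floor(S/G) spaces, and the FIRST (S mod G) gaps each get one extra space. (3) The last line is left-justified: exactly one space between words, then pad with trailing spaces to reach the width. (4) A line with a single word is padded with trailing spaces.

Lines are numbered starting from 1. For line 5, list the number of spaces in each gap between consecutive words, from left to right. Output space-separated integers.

Line 1: ['robot', 'dirty', 'pepper'] (min_width=18, slack=2)
Line 2: ['forest', 'low', 'rainbow'] (min_width=18, slack=2)
Line 3: ['any', 'content', 'wind', 'sun'] (min_width=20, slack=0)
Line 4: ['fire', 'golden', 'island'] (min_width=18, slack=2)
Line 5: ['computer', 'television'] (min_width=19, slack=1)
Line 6: ['bus', 'string', 'north'] (min_width=16, slack=4)
Line 7: ['fast', 'microwave'] (min_width=14, slack=6)

Answer: 2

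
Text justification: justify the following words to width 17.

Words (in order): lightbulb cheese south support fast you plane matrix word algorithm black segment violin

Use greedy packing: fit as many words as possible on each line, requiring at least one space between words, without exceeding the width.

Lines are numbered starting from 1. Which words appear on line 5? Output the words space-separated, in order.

Answer: algorithm black

Derivation:
Line 1: ['lightbulb', 'cheese'] (min_width=16, slack=1)
Line 2: ['south', 'support'] (min_width=13, slack=4)
Line 3: ['fast', 'you', 'plane'] (min_width=14, slack=3)
Line 4: ['matrix', 'word'] (min_width=11, slack=6)
Line 5: ['algorithm', 'black'] (min_width=15, slack=2)
Line 6: ['segment', 'violin'] (min_width=14, slack=3)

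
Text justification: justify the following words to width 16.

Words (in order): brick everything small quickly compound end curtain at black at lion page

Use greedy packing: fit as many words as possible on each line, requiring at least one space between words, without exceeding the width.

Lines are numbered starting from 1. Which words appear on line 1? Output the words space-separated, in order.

Answer: brick everything

Derivation:
Line 1: ['brick', 'everything'] (min_width=16, slack=0)
Line 2: ['small', 'quickly'] (min_width=13, slack=3)
Line 3: ['compound', 'end'] (min_width=12, slack=4)
Line 4: ['curtain', 'at', 'black'] (min_width=16, slack=0)
Line 5: ['at', 'lion', 'page'] (min_width=12, slack=4)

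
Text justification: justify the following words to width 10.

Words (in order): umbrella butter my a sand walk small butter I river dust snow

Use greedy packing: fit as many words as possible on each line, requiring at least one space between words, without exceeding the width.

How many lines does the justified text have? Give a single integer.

Line 1: ['umbrella'] (min_width=8, slack=2)
Line 2: ['butter', 'my'] (min_width=9, slack=1)
Line 3: ['a', 'sand'] (min_width=6, slack=4)
Line 4: ['walk', 'small'] (min_width=10, slack=0)
Line 5: ['butter', 'I'] (min_width=8, slack=2)
Line 6: ['river', 'dust'] (min_width=10, slack=0)
Line 7: ['snow'] (min_width=4, slack=6)
Total lines: 7

Answer: 7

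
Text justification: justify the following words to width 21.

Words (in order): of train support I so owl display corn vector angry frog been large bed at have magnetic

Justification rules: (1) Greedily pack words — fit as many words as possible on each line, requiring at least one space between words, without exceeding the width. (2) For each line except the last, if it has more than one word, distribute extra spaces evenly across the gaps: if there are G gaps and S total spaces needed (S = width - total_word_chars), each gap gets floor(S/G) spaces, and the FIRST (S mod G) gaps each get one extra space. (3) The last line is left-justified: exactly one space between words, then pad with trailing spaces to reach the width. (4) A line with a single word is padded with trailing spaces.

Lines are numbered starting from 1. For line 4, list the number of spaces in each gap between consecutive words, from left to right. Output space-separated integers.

Answer: 3 2 2

Derivation:
Line 1: ['of', 'train', 'support', 'I', 'so'] (min_width=21, slack=0)
Line 2: ['owl', 'display', 'corn'] (min_width=16, slack=5)
Line 3: ['vector', 'angry', 'frog'] (min_width=17, slack=4)
Line 4: ['been', 'large', 'bed', 'at'] (min_width=17, slack=4)
Line 5: ['have', 'magnetic'] (min_width=13, slack=8)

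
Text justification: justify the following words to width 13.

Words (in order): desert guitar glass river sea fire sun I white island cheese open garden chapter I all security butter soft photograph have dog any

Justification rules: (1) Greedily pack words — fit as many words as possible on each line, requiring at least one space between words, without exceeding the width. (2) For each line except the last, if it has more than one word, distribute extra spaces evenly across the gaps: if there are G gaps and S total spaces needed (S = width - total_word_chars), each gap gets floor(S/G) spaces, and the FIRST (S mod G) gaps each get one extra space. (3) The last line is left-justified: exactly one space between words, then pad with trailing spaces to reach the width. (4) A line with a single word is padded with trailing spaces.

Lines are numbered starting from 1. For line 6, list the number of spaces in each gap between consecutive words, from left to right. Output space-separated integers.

Answer: 3

Derivation:
Line 1: ['desert', 'guitar'] (min_width=13, slack=0)
Line 2: ['glass', 'river'] (min_width=11, slack=2)
Line 3: ['sea', 'fire', 'sun'] (min_width=12, slack=1)
Line 4: ['I', 'white'] (min_width=7, slack=6)
Line 5: ['island', 'cheese'] (min_width=13, slack=0)
Line 6: ['open', 'garden'] (min_width=11, slack=2)
Line 7: ['chapter', 'I', 'all'] (min_width=13, slack=0)
Line 8: ['security'] (min_width=8, slack=5)
Line 9: ['butter', 'soft'] (min_width=11, slack=2)
Line 10: ['photograph'] (min_width=10, slack=3)
Line 11: ['have', 'dog', 'any'] (min_width=12, slack=1)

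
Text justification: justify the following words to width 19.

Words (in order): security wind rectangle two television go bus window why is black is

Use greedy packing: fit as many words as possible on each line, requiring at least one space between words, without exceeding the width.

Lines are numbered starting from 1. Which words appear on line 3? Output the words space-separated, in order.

Answer: television go bus

Derivation:
Line 1: ['security', 'wind'] (min_width=13, slack=6)
Line 2: ['rectangle', 'two'] (min_width=13, slack=6)
Line 3: ['television', 'go', 'bus'] (min_width=17, slack=2)
Line 4: ['window', 'why', 'is', 'black'] (min_width=19, slack=0)
Line 5: ['is'] (min_width=2, slack=17)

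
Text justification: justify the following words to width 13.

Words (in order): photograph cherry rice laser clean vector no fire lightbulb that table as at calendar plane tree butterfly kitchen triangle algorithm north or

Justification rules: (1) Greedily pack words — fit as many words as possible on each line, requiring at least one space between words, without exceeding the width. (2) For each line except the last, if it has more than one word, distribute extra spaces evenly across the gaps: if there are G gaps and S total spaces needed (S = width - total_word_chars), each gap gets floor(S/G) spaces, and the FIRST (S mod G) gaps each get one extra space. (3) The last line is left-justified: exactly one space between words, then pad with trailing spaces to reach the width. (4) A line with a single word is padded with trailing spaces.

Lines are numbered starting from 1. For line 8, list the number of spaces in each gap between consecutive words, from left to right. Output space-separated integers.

Line 1: ['photograph'] (min_width=10, slack=3)
Line 2: ['cherry', 'rice'] (min_width=11, slack=2)
Line 3: ['laser', 'clean'] (min_width=11, slack=2)
Line 4: ['vector', 'no'] (min_width=9, slack=4)
Line 5: ['fire'] (min_width=4, slack=9)
Line 6: ['lightbulb'] (min_width=9, slack=4)
Line 7: ['that', 'table', 'as'] (min_width=13, slack=0)
Line 8: ['at', 'calendar'] (min_width=11, slack=2)
Line 9: ['plane', 'tree'] (min_width=10, slack=3)
Line 10: ['butterfly'] (min_width=9, slack=4)
Line 11: ['kitchen'] (min_width=7, slack=6)
Line 12: ['triangle'] (min_width=8, slack=5)
Line 13: ['algorithm'] (min_width=9, slack=4)
Line 14: ['north', 'or'] (min_width=8, slack=5)

Answer: 3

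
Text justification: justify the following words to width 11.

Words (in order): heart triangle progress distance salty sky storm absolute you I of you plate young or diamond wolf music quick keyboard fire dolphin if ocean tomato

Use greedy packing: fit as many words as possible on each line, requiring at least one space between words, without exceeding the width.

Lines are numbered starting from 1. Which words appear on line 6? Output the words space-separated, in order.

Line 1: ['heart'] (min_width=5, slack=6)
Line 2: ['triangle'] (min_width=8, slack=3)
Line 3: ['progress'] (min_width=8, slack=3)
Line 4: ['distance'] (min_width=8, slack=3)
Line 5: ['salty', 'sky'] (min_width=9, slack=2)
Line 6: ['storm'] (min_width=5, slack=6)
Line 7: ['absolute'] (min_width=8, slack=3)
Line 8: ['you', 'I', 'of'] (min_width=8, slack=3)
Line 9: ['you', 'plate'] (min_width=9, slack=2)
Line 10: ['young', 'or'] (min_width=8, slack=3)
Line 11: ['diamond'] (min_width=7, slack=4)
Line 12: ['wolf', 'music'] (min_width=10, slack=1)
Line 13: ['quick'] (min_width=5, slack=6)
Line 14: ['keyboard'] (min_width=8, slack=3)
Line 15: ['fire'] (min_width=4, slack=7)
Line 16: ['dolphin', 'if'] (min_width=10, slack=1)
Line 17: ['ocean'] (min_width=5, slack=6)
Line 18: ['tomato'] (min_width=6, slack=5)

Answer: storm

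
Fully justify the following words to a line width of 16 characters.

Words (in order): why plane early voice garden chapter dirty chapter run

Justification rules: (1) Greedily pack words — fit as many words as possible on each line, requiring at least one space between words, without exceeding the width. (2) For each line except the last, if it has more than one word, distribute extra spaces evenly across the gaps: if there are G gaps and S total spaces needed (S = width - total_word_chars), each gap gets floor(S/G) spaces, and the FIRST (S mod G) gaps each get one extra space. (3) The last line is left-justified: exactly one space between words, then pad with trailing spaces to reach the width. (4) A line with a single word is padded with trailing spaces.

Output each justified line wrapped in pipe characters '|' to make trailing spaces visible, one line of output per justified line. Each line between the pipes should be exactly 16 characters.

Line 1: ['why', 'plane', 'early'] (min_width=15, slack=1)
Line 2: ['voice', 'garden'] (min_width=12, slack=4)
Line 3: ['chapter', 'dirty'] (min_width=13, slack=3)
Line 4: ['chapter', 'run'] (min_width=11, slack=5)

Answer: |why  plane early|
|voice     garden|
|chapter    dirty|
|chapter run     |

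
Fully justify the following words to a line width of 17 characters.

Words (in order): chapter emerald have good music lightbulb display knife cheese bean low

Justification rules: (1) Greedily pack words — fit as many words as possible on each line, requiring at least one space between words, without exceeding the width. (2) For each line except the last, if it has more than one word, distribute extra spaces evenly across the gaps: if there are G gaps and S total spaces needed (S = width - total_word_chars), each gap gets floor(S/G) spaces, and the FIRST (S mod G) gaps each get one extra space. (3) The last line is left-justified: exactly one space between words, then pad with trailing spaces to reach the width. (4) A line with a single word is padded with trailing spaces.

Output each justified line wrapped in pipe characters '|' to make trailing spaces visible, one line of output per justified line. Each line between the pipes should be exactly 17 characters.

Answer: |chapter   emerald|
|have  good  music|
|lightbulb display|
|knife cheese bean|
|low              |

Derivation:
Line 1: ['chapter', 'emerald'] (min_width=15, slack=2)
Line 2: ['have', 'good', 'music'] (min_width=15, slack=2)
Line 3: ['lightbulb', 'display'] (min_width=17, slack=0)
Line 4: ['knife', 'cheese', 'bean'] (min_width=17, slack=0)
Line 5: ['low'] (min_width=3, slack=14)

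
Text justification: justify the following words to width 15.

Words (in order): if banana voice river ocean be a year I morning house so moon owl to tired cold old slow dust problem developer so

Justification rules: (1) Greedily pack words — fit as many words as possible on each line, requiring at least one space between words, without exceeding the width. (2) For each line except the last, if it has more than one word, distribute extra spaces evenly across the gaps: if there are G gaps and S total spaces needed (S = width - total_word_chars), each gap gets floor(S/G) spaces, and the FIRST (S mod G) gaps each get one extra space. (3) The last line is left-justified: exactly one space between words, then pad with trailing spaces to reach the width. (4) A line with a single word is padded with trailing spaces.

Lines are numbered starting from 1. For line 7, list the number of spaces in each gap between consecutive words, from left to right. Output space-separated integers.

Line 1: ['if', 'banana', 'voice'] (min_width=15, slack=0)
Line 2: ['river', 'ocean', 'be'] (min_width=14, slack=1)
Line 3: ['a', 'year', 'I'] (min_width=8, slack=7)
Line 4: ['morning', 'house'] (min_width=13, slack=2)
Line 5: ['so', 'moon', 'owl', 'to'] (min_width=14, slack=1)
Line 6: ['tired', 'cold', 'old'] (min_width=14, slack=1)
Line 7: ['slow', 'dust'] (min_width=9, slack=6)
Line 8: ['problem'] (min_width=7, slack=8)
Line 9: ['developer', 'so'] (min_width=12, slack=3)

Answer: 7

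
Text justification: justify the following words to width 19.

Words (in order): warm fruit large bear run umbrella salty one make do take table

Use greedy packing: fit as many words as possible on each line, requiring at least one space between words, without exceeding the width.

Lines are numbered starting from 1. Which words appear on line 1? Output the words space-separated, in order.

Line 1: ['warm', 'fruit', 'large'] (min_width=16, slack=3)
Line 2: ['bear', 'run', 'umbrella'] (min_width=17, slack=2)
Line 3: ['salty', 'one', 'make', 'do'] (min_width=17, slack=2)
Line 4: ['take', 'table'] (min_width=10, slack=9)

Answer: warm fruit large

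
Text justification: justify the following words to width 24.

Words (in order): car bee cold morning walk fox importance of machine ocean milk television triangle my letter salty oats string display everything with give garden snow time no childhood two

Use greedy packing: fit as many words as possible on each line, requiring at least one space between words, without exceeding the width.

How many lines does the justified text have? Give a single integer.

Line 1: ['car', 'bee', 'cold', 'morning'] (min_width=20, slack=4)
Line 2: ['walk', 'fox', 'importance', 'of'] (min_width=22, slack=2)
Line 3: ['machine', 'ocean', 'milk'] (min_width=18, slack=6)
Line 4: ['television', 'triangle', 'my'] (min_width=22, slack=2)
Line 5: ['letter', 'salty', 'oats', 'string'] (min_width=24, slack=0)
Line 6: ['display', 'everything', 'with'] (min_width=23, slack=1)
Line 7: ['give', 'garden', 'snow', 'time', 'no'] (min_width=24, slack=0)
Line 8: ['childhood', 'two'] (min_width=13, slack=11)
Total lines: 8

Answer: 8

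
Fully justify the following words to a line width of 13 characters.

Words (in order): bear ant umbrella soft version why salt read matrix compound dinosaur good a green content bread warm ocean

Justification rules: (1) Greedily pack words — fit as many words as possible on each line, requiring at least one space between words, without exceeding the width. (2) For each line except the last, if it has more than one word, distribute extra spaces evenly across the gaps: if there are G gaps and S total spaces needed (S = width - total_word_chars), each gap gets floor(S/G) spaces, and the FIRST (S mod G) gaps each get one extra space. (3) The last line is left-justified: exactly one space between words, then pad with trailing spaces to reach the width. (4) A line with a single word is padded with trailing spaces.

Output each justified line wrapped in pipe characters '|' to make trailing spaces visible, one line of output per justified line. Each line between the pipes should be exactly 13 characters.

Line 1: ['bear', 'ant'] (min_width=8, slack=5)
Line 2: ['umbrella', 'soft'] (min_width=13, slack=0)
Line 3: ['version', 'why'] (min_width=11, slack=2)
Line 4: ['salt', 'read'] (min_width=9, slack=4)
Line 5: ['matrix'] (min_width=6, slack=7)
Line 6: ['compound'] (min_width=8, slack=5)
Line 7: ['dinosaur', 'good'] (min_width=13, slack=0)
Line 8: ['a', 'green'] (min_width=7, slack=6)
Line 9: ['content', 'bread'] (min_width=13, slack=0)
Line 10: ['warm', 'ocean'] (min_width=10, slack=3)

Answer: |bear      ant|
|umbrella soft|
|version   why|
|salt     read|
|matrix       |
|compound     |
|dinosaur good|
|a       green|
|content bread|
|warm ocean   |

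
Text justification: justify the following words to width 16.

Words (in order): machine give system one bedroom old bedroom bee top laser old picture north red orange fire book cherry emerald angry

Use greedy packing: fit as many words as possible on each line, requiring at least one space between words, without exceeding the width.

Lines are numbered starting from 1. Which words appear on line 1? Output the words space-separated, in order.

Answer: machine give

Derivation:
Line 1: ['machine', 'give'] (min_width=12, slack=4)
Line 2: ['system', 'one'] (min_width=10, slack=6)
Line 3: ['bedroom', 'old'] (min_width=11, slack=5)
Line 4: ['bedroom', 'bee', 'top'] (min_width=15, slack=1)
Line 5: ['laser', 'old'] (min_width=9, slack=7)
Line 6: ['picture', 'north'] (min_width=13, slack=3)
Line 7: ['red', 'orange', 'fire'] (min_width=15, slack=1)
Line 8: ['book', 'cherry'] (min_width=11, slack=5)
Line 9: ['emerald', 'angry'] (min_width=13, slack=3)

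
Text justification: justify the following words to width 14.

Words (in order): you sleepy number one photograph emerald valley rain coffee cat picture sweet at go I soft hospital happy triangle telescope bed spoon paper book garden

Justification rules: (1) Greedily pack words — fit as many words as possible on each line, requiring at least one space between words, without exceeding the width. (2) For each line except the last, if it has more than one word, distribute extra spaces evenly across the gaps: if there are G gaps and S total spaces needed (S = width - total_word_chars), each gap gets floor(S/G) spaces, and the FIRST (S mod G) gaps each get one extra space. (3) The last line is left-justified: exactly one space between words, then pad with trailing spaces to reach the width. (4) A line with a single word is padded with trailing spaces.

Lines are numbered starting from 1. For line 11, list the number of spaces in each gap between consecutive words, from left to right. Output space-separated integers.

Line 1: ['you', 'sleepy'] (min_width=10, slack=4)
Line 2: ['number', 'one'] (min_width=10, slack=4)
Line 3: ['photograph'] (min_width=10, slack=4)
Line 4: ['emerald', 'valley'] (min_width=14, slack=0)
Line 5: ['rain', 'coffee'] (min_width=11, slack=3)
Line 6: ['cat', 'picture'] (min_width=11, slack=3)
Line 7: ['sweet', 'at', 'go', 'I'] (min_width=13, slack=1)
Line 8: ['soft', 'hospital'] (min_width=13, slack=1)
Line 9: ['happy', 'triangle'] (min_width=14, slack=0)
Line 10: ['telescope', 'bed'] (min_width=13, slack=1)
Line 11: ['spoon', 'paper'] (min_width=11, slack=3)
Line 12: ['book', 'garden'] (min_width=11, slack=3)

Answer: 4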